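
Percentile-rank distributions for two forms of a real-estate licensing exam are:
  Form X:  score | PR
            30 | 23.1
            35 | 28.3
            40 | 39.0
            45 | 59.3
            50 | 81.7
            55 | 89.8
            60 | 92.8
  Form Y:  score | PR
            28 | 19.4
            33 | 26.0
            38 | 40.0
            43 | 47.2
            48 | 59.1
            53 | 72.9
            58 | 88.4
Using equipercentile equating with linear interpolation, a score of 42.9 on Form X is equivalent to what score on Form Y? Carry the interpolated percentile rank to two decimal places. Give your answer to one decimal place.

PR of 42.9 on Form X: 39.0 + (42.9 − 40)/(45 − 40) × (59.3 − 39.0) = 50.77
On Form Y, PR 50.77 falls between score 43 (PR 47.2) and 48 (PR 59.1).
Interpolate: 43 + (50.77 − 47.2)/(59.1 − 47.2) × (48 − 43) = 44.5

44.5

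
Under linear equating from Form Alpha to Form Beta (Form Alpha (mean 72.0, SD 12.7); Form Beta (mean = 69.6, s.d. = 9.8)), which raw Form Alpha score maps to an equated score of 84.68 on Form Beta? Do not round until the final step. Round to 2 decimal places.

91.54

Invert y = (SD_Y/SD_X)(x − M_X) + M_Y:
x = (SD_X/SD_Y)(y − M_Y) + M_X = (12.7/9.8)(84.68 − 69.6) + 72.0
x = 1.295918 × 15.080 + 72.0 = 91.54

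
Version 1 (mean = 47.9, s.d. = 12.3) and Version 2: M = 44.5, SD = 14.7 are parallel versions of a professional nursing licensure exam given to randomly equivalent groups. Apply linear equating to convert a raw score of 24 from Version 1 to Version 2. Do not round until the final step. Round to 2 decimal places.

Linear equating: y = (SD_Y/SD_X)(x − M_X) + M_Y
y = (14.7/12.3)(24 − 47.9) + 44.5
y = 1.195122 × -23.9 + 44.5 = -28.5634 + 44.5 = 15.94

15.94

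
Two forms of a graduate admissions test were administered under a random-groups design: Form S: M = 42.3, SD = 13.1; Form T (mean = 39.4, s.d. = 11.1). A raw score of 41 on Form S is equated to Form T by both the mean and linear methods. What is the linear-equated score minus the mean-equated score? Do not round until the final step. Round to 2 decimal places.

Mean-equated: 41 + (39.4 − 42.3) = 38.10
Linear-equated: (11.1/13.1)(41 − 42.3) + 39.4 = 38.298
Difference = 38.298 − 38.10 = 0.20

0.20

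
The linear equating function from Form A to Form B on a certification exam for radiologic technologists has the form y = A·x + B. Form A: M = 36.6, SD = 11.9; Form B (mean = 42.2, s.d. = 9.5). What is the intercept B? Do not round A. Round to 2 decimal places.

12.98

A = SD_Y / SD_X = 9.5 / 11.9 = 0.798319
B = M_Y − A·M_X = 42.2 − 0.798319 × 36.6 = 12.98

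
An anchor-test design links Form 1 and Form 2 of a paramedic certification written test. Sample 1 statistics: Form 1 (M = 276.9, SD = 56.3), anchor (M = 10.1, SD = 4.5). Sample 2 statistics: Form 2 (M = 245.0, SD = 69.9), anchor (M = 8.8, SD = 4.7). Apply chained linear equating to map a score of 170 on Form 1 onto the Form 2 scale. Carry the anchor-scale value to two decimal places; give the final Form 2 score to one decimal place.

Form 1 → anchor (Sample 1): v = (4.5/56.3)(170 − 276.9) + 10.1 = 1.56
anchor → Form 2 (Sample 2): y = (69.9/4.7)(1.56 − 8.8) + 245.0 = 137.3

137.3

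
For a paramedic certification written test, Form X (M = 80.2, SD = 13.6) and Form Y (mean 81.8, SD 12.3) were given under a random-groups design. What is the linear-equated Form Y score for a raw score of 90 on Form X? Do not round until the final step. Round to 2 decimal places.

Linear equating: y = (SD_Y/SD_X)(x − M_X) + M_Y
y = (12.3/13.6)(90 − 80.2) + 81.8
y = 0.904412 × 9.8 + 81.8 = 8.8632 + 81.8 = 90.66

90.66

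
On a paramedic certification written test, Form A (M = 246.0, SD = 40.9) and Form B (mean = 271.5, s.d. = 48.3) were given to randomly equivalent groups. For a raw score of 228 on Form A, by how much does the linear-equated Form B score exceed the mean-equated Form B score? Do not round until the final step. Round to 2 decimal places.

-3.26

Mean-equated: 228 + (271.5 − 246.0) = 253.50
Linear-equated: (48.3/40.9)(228 − 246.0) + 271.5 = 250.243
Difference = 250.243 − 253.50 = -3.26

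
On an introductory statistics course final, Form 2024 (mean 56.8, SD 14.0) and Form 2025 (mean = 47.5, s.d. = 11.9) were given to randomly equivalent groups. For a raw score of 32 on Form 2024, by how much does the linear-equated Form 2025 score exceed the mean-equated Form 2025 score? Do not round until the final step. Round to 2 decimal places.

Mean-equated: 32 + (47.5 − 56.8) = 22.70
Linear-equated: (11.9/14.0)(32 − 56.8) + 47.5 = 26.420
Difference = 26.420 − 22.70 = 3.72

3.72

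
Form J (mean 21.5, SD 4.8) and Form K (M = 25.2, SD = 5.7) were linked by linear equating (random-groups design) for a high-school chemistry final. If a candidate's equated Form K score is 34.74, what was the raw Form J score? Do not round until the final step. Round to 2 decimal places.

Invert y = (SD_Y/SD_X)(x − M_X) + M_Y:
x = (SD_X/SD_Y)(y − M_Y) + M_X = (4.8/5.7)(34.74 − 25.2) + 21.5
x = 0.842105 × 9.540 + 21.5 = 29.53

29.53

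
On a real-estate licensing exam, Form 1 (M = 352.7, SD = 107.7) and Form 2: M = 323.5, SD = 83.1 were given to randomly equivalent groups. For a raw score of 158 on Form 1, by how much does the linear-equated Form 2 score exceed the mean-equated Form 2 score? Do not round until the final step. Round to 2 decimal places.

Mean-equated: 158 + (323.5 − 352.7) = 128.80
Linear-equated: (83.1/107.7)(158 − 352.7) + 323.5 = 173.272
Difference = 173.272 − 128.80 = 44.47

44.47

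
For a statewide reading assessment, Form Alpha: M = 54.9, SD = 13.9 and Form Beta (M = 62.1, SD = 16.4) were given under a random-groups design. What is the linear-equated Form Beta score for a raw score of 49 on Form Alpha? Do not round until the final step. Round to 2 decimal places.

Linear equating: y = (SD_Y/SD_X)(x − M_X) + M_Y
y = (16.4/13.9)(49 − 54.9) + 62.1
y = 1.179856 × -5.9 + 62.1 = -6.9612 + 62.1 = 55.14

55.14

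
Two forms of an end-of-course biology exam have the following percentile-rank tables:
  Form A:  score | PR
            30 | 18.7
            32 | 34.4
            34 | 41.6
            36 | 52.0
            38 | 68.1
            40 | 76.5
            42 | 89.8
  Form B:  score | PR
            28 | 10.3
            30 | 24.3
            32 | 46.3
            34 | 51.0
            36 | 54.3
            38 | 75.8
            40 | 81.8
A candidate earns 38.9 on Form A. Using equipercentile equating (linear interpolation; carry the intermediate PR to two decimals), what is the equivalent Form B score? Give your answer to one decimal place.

PR of 38.9 on Form A: 68.1 + (38.9 − 38)/(40 − 38) × (76.5 − 68.1) = 71.88
On Form B, PR 71.88 falls between score 36 (PR 54.3) and 38 (PR 75.8).
Interpolate: 36 + (71.88 − 54.3)/(75.8 − 54.3) × (38 − 36) = 37.6

37.6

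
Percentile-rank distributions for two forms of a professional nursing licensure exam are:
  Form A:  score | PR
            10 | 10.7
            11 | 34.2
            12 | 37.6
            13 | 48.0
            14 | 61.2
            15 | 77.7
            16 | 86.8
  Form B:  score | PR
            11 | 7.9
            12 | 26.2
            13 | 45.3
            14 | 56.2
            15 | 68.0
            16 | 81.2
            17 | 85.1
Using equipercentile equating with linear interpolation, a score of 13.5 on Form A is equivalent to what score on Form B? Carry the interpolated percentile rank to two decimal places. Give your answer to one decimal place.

PR of 13.5 on Form A: 48.0 + (13.5 − 13)/(14 − 13) × (61.2 − 48.0) = 54.60
On Form B, PR 54.60 falls between score 13 (PR 45.3) and 14 (PR 56.2).
Interpolate: 13 + (54.60 − 45.3)/(56.2 − 45.3) × (14 − 13) = 13.9

13.9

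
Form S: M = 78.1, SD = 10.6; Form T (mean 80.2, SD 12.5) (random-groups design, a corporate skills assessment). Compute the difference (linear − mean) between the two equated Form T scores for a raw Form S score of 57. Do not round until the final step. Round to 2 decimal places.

Mean-equated: 57 + (80.2 − 78.1) = 59.10
Linear-equated: (12.5/10.6)(57 − 78.1) + 80.2 = 55.318
Difference = 55.318 − 59.10 = -3.78

-3.78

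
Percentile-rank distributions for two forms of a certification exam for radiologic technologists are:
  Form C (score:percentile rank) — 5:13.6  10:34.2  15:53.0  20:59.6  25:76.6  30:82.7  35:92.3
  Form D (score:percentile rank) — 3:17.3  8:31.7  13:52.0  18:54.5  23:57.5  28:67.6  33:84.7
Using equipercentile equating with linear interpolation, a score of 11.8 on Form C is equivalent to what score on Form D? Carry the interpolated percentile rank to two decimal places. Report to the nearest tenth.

PR of 11.8 on Form C: 34.2 + (11.8 − 10)/(15 − 10) × (53.0 − 34.2) = 40.97
On Form D, PR 40.97 falls between score 8 (PR 31.7) and 13 (PR 52.0).
Interpolate: 8 + (40.97 − 31.7)/(52.0 − 31.7) × (13 − 8) = 10.3

10.3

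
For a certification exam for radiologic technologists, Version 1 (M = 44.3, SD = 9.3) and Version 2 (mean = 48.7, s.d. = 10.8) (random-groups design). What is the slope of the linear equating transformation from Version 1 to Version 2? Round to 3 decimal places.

A = SD_Y / SD_X = 10.8 / 9.3 = 1.161

1.161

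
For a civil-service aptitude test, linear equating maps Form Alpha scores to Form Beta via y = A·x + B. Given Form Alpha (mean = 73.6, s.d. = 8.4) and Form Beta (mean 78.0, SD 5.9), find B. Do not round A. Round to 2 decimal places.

A = SD_Y / SD_X = 5.9 / 8.4 = 0.702381
B = M_Y − A·M_X = 78.0 − 0.702381 × 73.6 = 26.30

26.30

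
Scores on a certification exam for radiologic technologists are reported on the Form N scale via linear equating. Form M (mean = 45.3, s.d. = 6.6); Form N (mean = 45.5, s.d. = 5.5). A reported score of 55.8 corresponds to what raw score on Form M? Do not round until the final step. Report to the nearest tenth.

57.7

Invert y = (SD_Y/SD_X)(x − M_X) + M_Y:
x = (SD_X/SD_Y)(y − M_Y) + M_X = (6.6/5.5)(55.8 − 45.5) + 45.3
x = 1.200000 × 10.300 + 45.3 = 57.7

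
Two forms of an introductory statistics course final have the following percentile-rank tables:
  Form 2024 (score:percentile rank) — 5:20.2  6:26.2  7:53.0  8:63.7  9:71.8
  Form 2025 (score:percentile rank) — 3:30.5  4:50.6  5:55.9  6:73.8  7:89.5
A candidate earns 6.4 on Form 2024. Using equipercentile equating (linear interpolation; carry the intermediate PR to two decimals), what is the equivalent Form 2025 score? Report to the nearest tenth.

PR of 6.4 on Form 2024: 26.2 + (6.4 − 6)/(7 − 6) × (53.0 − 26.2) = 36.92
On Form 2025, PR 36.92 falls between score 3 (PR 30.5) and 4 (PR 50.6).
Interpolate: 3 + (36.92 − 30.5)/(50.6 − 30.5) × (4 − 3) = 3.3

3.3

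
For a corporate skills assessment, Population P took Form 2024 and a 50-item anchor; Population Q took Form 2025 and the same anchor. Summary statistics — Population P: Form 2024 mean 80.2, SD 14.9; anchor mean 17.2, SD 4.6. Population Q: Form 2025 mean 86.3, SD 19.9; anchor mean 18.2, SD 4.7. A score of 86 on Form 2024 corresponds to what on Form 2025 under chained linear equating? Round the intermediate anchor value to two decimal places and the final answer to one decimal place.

89.6

Form 2024 → anchor (Population P): v = (4.6/14.9)(86 − 80.2) + 17.2 = 18.99
anchor → Form 2025 (Population Q): y = (19.9/4.7)(18.99 − 18.2) + 86.3 = 89.6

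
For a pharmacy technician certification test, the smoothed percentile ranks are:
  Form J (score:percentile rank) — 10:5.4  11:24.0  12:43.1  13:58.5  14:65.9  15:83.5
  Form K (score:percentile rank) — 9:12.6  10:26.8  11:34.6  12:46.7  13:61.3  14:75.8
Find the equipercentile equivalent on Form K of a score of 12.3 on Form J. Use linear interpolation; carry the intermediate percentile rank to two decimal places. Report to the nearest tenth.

PR of 12.3 on Form J: 43.1 + (12.3 − 12)/(13 − 12) × (58.5 − 43.1) = 47.72
On Form K, PR 47.72 falls between score 12 (PR 46.7) and 13 (PR 61.3).
Interpolate: 12 + (47.72 − 46.7)/(61.3 − 46.7) × (13 − 12) = 12.1

12.1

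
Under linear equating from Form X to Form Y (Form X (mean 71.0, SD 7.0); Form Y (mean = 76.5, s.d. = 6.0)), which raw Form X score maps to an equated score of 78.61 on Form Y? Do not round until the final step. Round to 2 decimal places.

Invert y = (SD_Y/SD_X)(x − M_X) + M_Y:
x = (SD_X/SD_Y)(y − M_Y) + M_X = (7.0/6.0)(78.61 − 76.5) + 71.0
x = 1.166667 × 2.110 + 71.0 = 73.46

73.46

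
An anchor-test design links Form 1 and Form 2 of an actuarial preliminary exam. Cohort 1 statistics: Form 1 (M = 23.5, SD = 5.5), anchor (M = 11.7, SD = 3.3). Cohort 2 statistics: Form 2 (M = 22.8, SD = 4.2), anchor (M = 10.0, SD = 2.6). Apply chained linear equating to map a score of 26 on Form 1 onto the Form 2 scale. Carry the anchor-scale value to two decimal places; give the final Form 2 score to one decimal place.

28.0

Form 1 → anchor (Cohort 1): v = (3.3/5.5)(26 − 23.5) + 11.7 = 13.20
anchor → Form 2 (Cohort 2): y = (4.2/2.6)(13.20 − 10.0) + 22.8 = 28.0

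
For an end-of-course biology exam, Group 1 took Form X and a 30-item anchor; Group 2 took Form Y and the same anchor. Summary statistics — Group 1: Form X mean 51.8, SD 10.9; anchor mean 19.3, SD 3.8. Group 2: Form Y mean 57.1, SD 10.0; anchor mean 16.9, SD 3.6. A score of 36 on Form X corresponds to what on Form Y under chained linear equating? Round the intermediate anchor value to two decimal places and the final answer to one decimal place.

48.5

Form X → anchor (Group 1): v = (3.8/10.9)(36 − 51.8) + 19.3 = 13.79
anchor → Form Y (Group 2): y = (10.0/3.6)(13.79 − 16.9) + 57.1 = 48.5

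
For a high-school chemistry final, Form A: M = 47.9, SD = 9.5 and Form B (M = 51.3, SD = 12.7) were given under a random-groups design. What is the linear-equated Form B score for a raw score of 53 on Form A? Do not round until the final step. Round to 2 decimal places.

Linear equating: y = (SD_Y/SD_X)(x − M_X) + M_Y
y = (12.7/9.5)(53 − 47.9) + 51.3
y = 1.336842 × 5.1 + 51.3 = 6.8179 + 51.3 = 58.12

58.12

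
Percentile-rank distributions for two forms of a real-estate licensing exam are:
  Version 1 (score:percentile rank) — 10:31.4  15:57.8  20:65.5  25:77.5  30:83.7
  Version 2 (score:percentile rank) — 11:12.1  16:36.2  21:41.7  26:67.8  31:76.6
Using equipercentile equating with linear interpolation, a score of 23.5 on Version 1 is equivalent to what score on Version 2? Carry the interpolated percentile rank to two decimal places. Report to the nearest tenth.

PR of 23.5 on Version 1: 65.5 + (23.5 − 20)/(25 − 20) × (77.5 − 65.5) = 73.90
On Version 2, PR 73.90 falls between score 26 (PR 67.8) and 31 (PR 76.6).
Interpolate: 26 + (73.90 − 67.8)/(76.6 − 67.8) × (31 − 26) = 29.5

29.5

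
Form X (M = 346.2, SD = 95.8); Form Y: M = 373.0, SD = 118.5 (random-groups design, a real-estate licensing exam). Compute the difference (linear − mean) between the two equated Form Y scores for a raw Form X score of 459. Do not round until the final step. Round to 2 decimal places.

Mean-equated: 459 + (373.0 − 346.2) = 485.80
Linear-equated: (118.5/95.8)(459 − 346.2) + 373.0 = 512.528
Difference = 512.528 − 485.80 = 26.73

26.73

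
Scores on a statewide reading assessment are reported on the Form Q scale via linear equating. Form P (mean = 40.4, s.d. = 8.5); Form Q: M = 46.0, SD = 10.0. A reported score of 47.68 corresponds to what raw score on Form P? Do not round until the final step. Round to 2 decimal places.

Invert y = (SD_Y/SD_X)(x − M_X) + M_Y:
x = (SD_X/SD_Y)(y − M_Y) + M_X = (8.5/10.0)(47.68 − 46.0) + 40.4
x = 0.850000 × 1.680 + 40.4 = 41.83

41.83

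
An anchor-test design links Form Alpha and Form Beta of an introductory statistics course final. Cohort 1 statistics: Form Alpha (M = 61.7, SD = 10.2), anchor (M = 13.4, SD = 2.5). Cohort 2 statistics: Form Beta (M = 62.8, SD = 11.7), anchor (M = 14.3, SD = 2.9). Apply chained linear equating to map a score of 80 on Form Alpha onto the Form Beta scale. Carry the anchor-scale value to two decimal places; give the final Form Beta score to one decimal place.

77.3

Form Alpha → anchor (Cohort 1): v = (2.5/10.2)(80 − 61.7) + 13.4 = 17.89
anchor → Form Beta (Cohort 2): y = (11.7/2.9)(17.89 − 14.3) + 62.8 = 77.3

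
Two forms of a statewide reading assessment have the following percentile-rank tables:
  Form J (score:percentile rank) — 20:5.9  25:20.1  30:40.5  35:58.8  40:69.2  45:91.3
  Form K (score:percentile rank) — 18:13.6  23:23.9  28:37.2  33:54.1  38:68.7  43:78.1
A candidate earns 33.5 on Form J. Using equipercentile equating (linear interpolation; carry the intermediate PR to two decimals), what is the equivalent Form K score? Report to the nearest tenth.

32.8

PR of 33.5 on Form J: 40.5 + (33.5 − 30)/(35 − 30) × (58.8 − 40.5) = 53.31
On Form K, PR 53.31 falls between score 28 (PR 37.2) and 33 (PR 54.1).
Interpolate: 28 + (53.31 − 37.2)/(54.1 − 37.2) × (33 − 28) = 32.8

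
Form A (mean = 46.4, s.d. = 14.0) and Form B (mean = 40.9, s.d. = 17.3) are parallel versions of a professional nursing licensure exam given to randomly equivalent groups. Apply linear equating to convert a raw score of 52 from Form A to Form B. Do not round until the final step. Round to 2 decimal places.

Linear equating: y = (SD_Y/SD_X)(x − M_X) + M_Y
y = (17.3/14.0)(52 − 46.4) + 40.9
y = 1.235714 × 5.6 + 40.9 = 6.9200 + 40.9 = 47.82

47.82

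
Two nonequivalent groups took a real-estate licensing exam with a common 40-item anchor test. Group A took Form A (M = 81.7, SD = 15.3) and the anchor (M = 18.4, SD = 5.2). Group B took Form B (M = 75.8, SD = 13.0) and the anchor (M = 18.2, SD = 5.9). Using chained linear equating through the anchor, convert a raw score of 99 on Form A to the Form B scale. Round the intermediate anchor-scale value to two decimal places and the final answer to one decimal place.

Form A → anchor (Group A): v = (5.2/15.3)(99 − 81.7) + 18.4 = 24.28
anchor → Form B (Group B): y = (13.0/5.9)(24.28 − 18.2) + 75.8 = 89.2

89.2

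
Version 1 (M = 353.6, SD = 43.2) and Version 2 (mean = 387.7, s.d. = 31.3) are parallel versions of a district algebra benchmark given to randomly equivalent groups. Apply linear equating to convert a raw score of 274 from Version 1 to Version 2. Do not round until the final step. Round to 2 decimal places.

330.03

Linear equating: y = (SD_Y/SD_X)(x − M_X) + M_Y
y = (31.3/43.2)(274 − 353.6) + 387.7
y = 0.724537 × -79.6 + 387.7 = -57.6731 + 387.7 = 330.03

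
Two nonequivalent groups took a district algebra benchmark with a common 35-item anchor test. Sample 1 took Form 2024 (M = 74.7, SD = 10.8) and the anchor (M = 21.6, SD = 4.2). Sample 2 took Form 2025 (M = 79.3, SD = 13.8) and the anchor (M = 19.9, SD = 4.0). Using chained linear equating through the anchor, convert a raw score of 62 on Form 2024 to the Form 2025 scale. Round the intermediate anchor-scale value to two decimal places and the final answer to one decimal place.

68.1

Form 2024 → anchor (Sample 1): v = (4.2/10.8)(62 − 74.7) + 21.6 = 16.66
anchor → Form 2025 (Sample 2): y = (13.8/4.0)(16.66 − 19.9) + 79.3 = 68.1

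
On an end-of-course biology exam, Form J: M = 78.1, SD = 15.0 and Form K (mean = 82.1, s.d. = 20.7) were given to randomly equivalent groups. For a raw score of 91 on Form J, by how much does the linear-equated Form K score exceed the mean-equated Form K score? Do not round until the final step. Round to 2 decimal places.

Mean-equated: 91 + (82.1 − 78.1) = 95.00
Linear-equated: (20.7/15.0)(91 − 78.1) + 82.1 = 99.902
Difference = 99.902 − 95.00 = 4.90

4.90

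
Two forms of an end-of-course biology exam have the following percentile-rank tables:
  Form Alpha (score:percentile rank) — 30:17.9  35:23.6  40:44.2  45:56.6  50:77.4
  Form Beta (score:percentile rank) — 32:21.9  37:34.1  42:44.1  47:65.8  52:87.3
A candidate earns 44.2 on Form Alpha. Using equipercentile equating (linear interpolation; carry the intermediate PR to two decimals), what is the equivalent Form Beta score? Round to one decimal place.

PR of 44.2 on Form Alpha: 44.2 + (44.2 − 40)/(45 − 40) × (56.6 − 44.2) = 54.62
On Form Beta, PR 54.62 falls between score 42 (PR 44.1) and 47 (PR 65.8).
Interpolate: 42 + (54.62 − 44.1)/(65.8 − 44.1) × (47 − 42) = 44.4

44.4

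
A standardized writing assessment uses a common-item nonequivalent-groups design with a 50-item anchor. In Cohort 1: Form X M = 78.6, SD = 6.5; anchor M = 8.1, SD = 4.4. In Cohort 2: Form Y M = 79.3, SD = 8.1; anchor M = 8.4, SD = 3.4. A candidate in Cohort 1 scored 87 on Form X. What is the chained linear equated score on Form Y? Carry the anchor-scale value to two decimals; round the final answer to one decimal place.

92.1

Form X → anchor (Cohort 1): v = (4.4/6.5)(87 − 78.6) + 8.1 = 13.79
anchor → Form Y (Cohort 2): y = (8.1/3.4)(13.79 − 8.4) + 79.3 = 92.1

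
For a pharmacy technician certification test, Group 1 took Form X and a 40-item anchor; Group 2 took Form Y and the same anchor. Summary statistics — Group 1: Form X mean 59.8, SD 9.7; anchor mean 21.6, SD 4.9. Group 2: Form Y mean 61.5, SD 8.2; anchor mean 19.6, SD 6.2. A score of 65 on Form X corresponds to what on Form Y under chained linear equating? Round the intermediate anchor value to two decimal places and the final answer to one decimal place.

Form X → anchor (Group 1): v = (4.9/9.7)(65 − 59.8) + 21.6 = 24.23
anchor → Form Y (Group 2): y = (8.2/6.2)(24.23 − 19.6) + 61.5 = 67.6

67.6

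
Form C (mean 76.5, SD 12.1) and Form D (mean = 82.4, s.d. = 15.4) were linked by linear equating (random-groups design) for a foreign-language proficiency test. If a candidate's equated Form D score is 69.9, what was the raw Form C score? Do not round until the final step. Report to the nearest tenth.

66.7

Invert y = (SD_Y/SD_X)(x − M_X) + M_Y:
x = (SD_X/SD_Y)(y − M_Y) + M_X = (12.1/15.4)(69.9 − 82.4) + 76.5
x = 0.785714 × -12.500 + 76.5 = 66.7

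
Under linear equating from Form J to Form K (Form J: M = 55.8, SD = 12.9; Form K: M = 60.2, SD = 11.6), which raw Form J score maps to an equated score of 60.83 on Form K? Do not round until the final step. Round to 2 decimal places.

Invert y = (SD_Y/SD_X)(x − M_X) + M_Y:
x = (SD_X/SD_Y)(y − M_Y) + M_X = (12.9/11.6)(60.83 − 60.2) + 55.8
x = 1.112069 × 0.630 + 55.8 = 56.50

56.50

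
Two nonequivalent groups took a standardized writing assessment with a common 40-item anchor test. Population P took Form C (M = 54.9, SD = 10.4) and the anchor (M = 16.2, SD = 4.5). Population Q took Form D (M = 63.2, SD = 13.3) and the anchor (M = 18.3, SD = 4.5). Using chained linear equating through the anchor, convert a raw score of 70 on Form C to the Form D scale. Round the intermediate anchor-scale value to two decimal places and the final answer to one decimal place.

Form C → anchor (Population P): v = (4.5/10.4)(70 − 54.9) + 16.2 = 22.73
anchor → Form D (Population Q): y = (13.3/4.5)(22.73 − 18.3) + 63.2 = 76.3

76.3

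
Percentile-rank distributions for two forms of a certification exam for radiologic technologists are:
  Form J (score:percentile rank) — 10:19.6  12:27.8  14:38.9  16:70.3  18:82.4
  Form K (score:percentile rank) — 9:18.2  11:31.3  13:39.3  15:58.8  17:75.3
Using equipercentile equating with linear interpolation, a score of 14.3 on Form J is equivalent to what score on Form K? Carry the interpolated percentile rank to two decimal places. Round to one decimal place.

13.4

PR of 14.3 on Form J: 38.9 + (14.3 − 14)/(16 − 14) × (70.3 − 38.9) = 43.61
On Form K, PR 43.61 falls between score 13 (PR 39.3) and 15 (PR 58.8).
Interpolate: 13 + (43.61 − 39.3)/(58.8 − 39.3) × (15 − 13) = 13.4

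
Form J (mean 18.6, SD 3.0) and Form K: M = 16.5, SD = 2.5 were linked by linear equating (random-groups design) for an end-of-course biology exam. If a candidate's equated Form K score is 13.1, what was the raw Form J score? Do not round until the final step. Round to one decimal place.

Invert y = (SD_Y/SD_X)(x − M_X) + M_Y:
x = (SD_X/SD_Y)(y − M_Y) + M_X = (3.0/2.5)(13.1 − 16.5) + 18.6
x = 1.200000 × -3.400 + 18.6 = 14.5

14.5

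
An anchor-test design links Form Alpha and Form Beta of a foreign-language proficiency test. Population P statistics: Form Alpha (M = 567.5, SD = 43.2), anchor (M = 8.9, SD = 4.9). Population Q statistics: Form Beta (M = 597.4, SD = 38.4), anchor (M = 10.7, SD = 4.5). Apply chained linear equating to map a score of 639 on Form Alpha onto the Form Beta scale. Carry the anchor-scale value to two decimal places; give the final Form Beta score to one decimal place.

Form Alpha → anchor (Population P): v = (4.9/43.2)(639 − 567.5) + 8.9 = 17.01
anchor → Form Beta (Population Q): y = (38.4/4.5)(17.01 − 10.7) + 597.4 = 651.2

651.2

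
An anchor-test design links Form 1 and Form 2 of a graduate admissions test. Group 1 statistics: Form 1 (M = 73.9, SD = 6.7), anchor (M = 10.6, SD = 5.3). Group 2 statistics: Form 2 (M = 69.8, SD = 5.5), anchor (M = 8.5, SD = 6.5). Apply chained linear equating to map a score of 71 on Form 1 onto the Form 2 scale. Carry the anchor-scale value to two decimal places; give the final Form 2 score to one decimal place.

Form 1 → anchor (Group 1): v = (5.3/6.7)(71 − 73.9) + 10.6 = 8.31
anchor → Form 2 (Group 2): y = (5.5/6.5)(8.31 − 8.5) + 69.8 = 69.6

69.6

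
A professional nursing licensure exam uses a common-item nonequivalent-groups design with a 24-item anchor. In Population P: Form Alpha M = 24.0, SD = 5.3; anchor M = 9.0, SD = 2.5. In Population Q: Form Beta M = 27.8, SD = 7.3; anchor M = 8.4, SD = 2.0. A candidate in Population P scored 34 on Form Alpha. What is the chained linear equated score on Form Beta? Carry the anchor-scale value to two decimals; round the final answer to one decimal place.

Form Alpha → anchor (Population P): v = (2.5/5.3)(34 − 24.0) + 9.0 = 13.72
anchor → Form Beta (Population Q): y = (7.3/2.0)(13.72 − 8.4) + 27.8 = 47.2

47.2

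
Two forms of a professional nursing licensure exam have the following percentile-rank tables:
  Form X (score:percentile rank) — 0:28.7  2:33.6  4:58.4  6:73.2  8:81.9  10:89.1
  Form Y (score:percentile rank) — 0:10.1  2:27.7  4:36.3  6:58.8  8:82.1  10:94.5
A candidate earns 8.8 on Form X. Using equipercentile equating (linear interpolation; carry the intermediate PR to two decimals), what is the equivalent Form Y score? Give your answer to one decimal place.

PR of 8.8 on Form X: 81.9 + (8.8 − 8)/(10 − 8) × (89.1 − 81.9) = 84.78
On Form Y, PR 84.78 falls between score 8 (PR 82.1) and 10 (PR 94.5).
Interpolate: 8 + (84.78 − 82.1)/(94.5 − 82.1) × (10 − 8) = 8.4

8.4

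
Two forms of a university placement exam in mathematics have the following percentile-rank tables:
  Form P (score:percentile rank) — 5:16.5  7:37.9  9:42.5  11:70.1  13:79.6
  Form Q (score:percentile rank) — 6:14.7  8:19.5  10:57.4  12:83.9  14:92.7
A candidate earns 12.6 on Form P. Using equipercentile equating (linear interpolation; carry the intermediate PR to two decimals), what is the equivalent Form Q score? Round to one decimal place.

11.5

PR of 12.6 on Form P: 70.1 + (12.6 − 11)/(13 − 11) × (79.6 − 70.1) = 77.70
On Form Q, PR 77.70 falls between score 10 (PR 57.4) and 12 (PR 83.9).
Interpolate: 10 + (77.70 − 57.4)/(83.9 − 57.4) × (12 − 10) = 11.5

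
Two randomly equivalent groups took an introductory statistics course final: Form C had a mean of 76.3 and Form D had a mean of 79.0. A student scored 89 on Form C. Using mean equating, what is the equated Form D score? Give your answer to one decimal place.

91.7

Mean equating: y = x + (M_Y − M_X) = 89 + (79.0 − 76.3) = 91.7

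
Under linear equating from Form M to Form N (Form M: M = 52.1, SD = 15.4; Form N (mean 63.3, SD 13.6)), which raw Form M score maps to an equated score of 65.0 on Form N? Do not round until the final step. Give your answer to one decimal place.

Invert y = (SD_Y/SD_X)(x − M_X) + M_Y:
x = (SD_X/SD_Y)(y − M_Y) + M_X = (15.4/13.6)(65.0 − 63.3) + 52.1
x = 1.132353 × 1.700 + 52.1 = 54.0

54.0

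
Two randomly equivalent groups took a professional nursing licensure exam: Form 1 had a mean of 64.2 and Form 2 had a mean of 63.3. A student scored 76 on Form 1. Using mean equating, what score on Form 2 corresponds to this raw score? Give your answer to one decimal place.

Mean equating: y = x + (M_Y − M_X) = 76 + (63.3 − 64.2) = 75.1

75.1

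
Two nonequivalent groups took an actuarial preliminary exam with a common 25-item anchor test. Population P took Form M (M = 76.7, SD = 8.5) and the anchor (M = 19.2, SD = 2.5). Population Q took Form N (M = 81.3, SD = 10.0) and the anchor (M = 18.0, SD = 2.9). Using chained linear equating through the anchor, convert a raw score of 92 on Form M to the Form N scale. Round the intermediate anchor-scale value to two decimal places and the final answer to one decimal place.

Form M → anchor (Population P): v = (2.5/8.5)(92 − 76.7) + 19.2 = 23.70
anchor → Form N (Population Q): y = (10.0/2.9)(23.70 − 18.0) + 81.3 = 101.0

101.0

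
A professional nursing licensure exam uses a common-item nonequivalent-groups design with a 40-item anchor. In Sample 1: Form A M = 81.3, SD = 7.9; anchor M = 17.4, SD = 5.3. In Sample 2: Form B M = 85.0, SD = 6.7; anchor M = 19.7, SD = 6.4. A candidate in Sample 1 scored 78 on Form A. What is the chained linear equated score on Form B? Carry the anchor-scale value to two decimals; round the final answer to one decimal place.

80.3

Form A → anchor (Sample 1): v = (5.3/7.9)(78 − 81.3) + 17.4 = 15.19
anchor → Form B (Sample 2): y = (6.7/6.4)(15.19 − 19.7) + 85.0 = 80.3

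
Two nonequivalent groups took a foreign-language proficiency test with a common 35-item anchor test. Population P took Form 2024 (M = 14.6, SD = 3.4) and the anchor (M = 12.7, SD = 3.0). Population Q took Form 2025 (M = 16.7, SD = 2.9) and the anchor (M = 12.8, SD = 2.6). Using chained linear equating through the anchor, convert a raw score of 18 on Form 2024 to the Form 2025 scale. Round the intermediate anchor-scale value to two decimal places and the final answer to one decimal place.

19.9

Form 2024 → anchor (Population P): v = (3.0/3.4)(18 − 14.6) + 12.7 = 15.70
anchor → Form 2025 (Population Q): y = (2.9/2.6)(15.70 − 12.8) + 16.7 = 19.9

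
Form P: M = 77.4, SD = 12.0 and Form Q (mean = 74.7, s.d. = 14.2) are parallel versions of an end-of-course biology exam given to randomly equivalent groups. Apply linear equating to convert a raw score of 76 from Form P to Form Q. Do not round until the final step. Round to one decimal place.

Linear equating: y = (SD_Y/SD_X)(x − M_X) + M_Y
y = (14.2/12.0)(76 − 77.4) + 74.7
y = 1.183333 × -1.4 + 74.7 = -1.6567 + 74.7 = 73.0

73.0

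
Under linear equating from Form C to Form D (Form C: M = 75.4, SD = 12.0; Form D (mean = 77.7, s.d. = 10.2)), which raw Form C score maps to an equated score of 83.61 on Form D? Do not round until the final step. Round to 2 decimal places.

Invert y = (SD_Y/SD_X)(x − M_X) + M_Y:
x = (SD_X/SD_Y)(y − M_Y) + M_X = (12.0/10.2)(83.61 − 77.7) + 75.4
x = 1.176471 × 5.910 + 75.4 = 82.35

82.35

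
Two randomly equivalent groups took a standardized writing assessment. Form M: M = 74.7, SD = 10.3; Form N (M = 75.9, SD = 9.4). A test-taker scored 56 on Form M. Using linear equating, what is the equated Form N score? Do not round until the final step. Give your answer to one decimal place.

Linear equating: y = (SD_Y/SD_X)(x − M_X) + M_Y
y = (9.4/10.3)(56 − 74.7) + 75.9
y = 0.912621 × -18.7 + 75.9 = -17.0660 + 75.9 = 58.8

58.8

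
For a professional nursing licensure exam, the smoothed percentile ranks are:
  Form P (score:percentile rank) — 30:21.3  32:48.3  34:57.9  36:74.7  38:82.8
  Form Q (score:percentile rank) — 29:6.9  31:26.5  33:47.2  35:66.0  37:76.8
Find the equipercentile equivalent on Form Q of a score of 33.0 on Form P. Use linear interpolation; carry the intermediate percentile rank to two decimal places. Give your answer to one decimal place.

PR of 33.0 on Form P: 48.3 + (33.0 − 32)/(34 − 32) × (57.9 − 48.3) = 53.10
On Form Q, PR 53.10 falls between score 33 (PR 47.2) and 35 (PR 66.0).
Interpolate: 33 + (53.10 − 47.2)/(66.0 − 47.2) × (35 − 33) = 33.6

33.6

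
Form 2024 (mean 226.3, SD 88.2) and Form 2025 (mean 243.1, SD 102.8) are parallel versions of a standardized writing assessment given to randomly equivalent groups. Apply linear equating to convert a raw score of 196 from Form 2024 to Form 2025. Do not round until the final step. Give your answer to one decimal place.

207.8

Linear equating: y = (SD_Y/SD_X)(x − M_X) + M_Y
y = (102.8/88.2)(196 − 226.3) + 243.1
y = 1.165533 × -30.3 + 243.1 = -35.3156 + 243.1 = 207.8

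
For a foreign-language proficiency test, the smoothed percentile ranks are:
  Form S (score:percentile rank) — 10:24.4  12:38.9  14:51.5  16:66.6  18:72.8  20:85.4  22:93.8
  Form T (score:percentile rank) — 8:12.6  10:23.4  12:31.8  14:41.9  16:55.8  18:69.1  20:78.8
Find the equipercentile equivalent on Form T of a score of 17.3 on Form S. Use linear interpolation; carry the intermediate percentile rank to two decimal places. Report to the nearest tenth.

18.3

PR of 17.3 on Form S: 66.6 + (17.3 − 16)/(18 − 16) × (72.8 − 66.6) = 70.63
On Form T, PR 70.63 falls between score 18 (PR 69.1) and 20 (PR 78.8).
Interpolate: 18 + (70.63 − 69.1)/(78.8 − 69.1) × (20 − 18) = 18.3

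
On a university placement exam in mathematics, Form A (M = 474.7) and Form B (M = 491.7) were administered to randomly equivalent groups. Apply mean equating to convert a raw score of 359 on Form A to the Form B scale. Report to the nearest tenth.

Mean equating: y = x + (M_Y − M_X) = 359 + (491.7 − 474.7) = 376.0

376.0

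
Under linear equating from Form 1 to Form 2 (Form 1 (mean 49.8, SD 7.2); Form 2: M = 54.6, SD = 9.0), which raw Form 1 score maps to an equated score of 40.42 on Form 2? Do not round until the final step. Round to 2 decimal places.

38.46

Invert y = (SD_Y/SD_X)(x − M_X) + M_Y:
x = (SD_X/SD_Y)(y − M_Y) + M_X = (7.2/9.0)(40.42 − 54.6) + 49.8
x = 0.800000 × -14.180 + 49.8 = 38.46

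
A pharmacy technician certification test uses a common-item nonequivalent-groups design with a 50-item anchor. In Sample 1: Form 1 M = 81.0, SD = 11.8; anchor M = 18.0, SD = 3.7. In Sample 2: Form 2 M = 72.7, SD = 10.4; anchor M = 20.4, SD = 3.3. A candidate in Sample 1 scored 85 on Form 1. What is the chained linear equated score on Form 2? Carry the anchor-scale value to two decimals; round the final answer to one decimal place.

Form 1 → anchor (Sample 1): v = (3.7/11.8)(85 − 81.0) + 18.0 = 19.25
anchor → Form 2 (Sample 2): y = (10.4/3.3)(19.25 − 20.4) + 72.7 = 69.1

69.1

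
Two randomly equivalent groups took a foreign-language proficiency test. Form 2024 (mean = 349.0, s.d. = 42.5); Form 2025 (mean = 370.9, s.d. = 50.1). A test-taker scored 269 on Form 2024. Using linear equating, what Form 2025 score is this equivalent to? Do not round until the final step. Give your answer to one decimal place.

Linear equating: y = (SD_Y/SD_X)(x − M_X) + M_Y
y = (50.1/42.5)(269 − 349.0) + 370.9
y = 1.178824 × -80.0 + 370.9 = -94.3059 + 370.9 = 276.6

276.6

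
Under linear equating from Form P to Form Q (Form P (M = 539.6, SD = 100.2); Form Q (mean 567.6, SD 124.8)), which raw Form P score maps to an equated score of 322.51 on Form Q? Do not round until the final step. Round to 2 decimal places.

342.82

Invert y = (SD_Y/SD_X)(x − M_X) + M_Y:
x = (SD_X/SD_Y)(y − M_Y) + M_X = (100.2/124.8)(322.51 − 567.6) + 539.6
x = 0.802885 × -245.090 + 539.6 = 342.82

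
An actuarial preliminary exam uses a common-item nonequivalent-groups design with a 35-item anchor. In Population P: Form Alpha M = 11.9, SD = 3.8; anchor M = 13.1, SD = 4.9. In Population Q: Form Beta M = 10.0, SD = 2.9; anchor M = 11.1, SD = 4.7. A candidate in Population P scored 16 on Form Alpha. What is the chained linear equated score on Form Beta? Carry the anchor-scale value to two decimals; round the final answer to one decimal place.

Form Alpha → anchor (Population P): v = (4.9/3.8)(16 − 11.9) + 13.1 = 18.39
anchor → Form Beta (Population Q): y = (2.9/4.7)(18.39 − 11.1) + 10.0 = 14.5

14.5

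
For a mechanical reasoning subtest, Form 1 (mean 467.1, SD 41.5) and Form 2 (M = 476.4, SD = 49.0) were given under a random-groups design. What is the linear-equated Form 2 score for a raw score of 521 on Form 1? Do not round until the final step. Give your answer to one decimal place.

540.0

Linear equating: y = (SD_Y/SD_X)(x − M_X) + M_Y
y = (49.0/41.5)(521 − 467.1) + 476.4
y = 1.180723 × 53.9 + 476.4 = 63.6410 + 476.4 = 540.0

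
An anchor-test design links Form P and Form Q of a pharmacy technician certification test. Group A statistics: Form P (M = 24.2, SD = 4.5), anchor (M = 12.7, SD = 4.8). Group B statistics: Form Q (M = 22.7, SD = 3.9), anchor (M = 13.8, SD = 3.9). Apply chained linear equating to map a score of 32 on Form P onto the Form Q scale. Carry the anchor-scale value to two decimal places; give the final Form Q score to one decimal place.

29.9

Form P → anchor (Group A): v = (4.8/4.5)(32 − 24.2) + 12.7 = 21.02
anchor → Form Q (Group B): y = (3.9/3.9)(21.02 − 13.8) + 22.7 = 29.9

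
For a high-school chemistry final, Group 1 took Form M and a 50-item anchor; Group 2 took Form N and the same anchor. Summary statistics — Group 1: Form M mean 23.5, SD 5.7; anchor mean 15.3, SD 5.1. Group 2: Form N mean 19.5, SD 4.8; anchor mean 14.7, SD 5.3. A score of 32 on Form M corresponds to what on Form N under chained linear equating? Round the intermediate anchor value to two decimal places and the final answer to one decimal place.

Form M → anchor (Group 1): v = (5.1/5.7)(32 − 23.5) + 15.3 = 22.91
anchor → Form N (Group 2): y = (4.8/5.3)(22.91 − 14.7) + 19.5 = 26.9

26.9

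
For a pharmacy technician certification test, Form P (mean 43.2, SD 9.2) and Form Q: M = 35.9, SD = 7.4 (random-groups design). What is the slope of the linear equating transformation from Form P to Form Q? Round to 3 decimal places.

A = SD_Y / SD_X = 7.4 / 9.2 = 0.804

0.804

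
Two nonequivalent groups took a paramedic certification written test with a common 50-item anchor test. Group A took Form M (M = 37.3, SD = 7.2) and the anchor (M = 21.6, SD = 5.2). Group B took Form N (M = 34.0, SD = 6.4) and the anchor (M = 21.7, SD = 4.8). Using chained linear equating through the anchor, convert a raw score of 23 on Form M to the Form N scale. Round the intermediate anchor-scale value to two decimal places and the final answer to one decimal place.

20.1

Form M → anchor (Group A): v = (5.2/7.2)(23 − 37.3) + 21.6 = 11.27
anchor → Form N (Group B): y = (6.4/4.8)(11.27 − 21.7) + 34.0 = 20.1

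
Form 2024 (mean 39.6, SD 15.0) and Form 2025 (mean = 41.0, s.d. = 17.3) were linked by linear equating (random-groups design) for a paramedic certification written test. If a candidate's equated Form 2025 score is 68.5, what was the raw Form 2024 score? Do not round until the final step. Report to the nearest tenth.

Invert y = (SD_Y/SD_X)(x − M_X) + M_Y:
x = (SD_X/SD_Y)(y − M_Y) + M_X = (15.0/17.3)(68.5 − 41.0) + 39.6
x = 0.867052 × 27.500 + 39.6 = 63.4

63.4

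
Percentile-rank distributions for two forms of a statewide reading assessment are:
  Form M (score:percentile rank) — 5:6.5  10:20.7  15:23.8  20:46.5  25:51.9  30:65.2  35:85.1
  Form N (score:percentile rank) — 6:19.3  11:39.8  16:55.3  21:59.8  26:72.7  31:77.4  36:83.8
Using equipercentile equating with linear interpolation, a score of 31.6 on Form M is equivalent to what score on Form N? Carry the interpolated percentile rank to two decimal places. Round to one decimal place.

25.6

PR of 31.6 on Form M: 65.2 + (31.6 − 30)/(35 − 30) × (85.1 − 65.2) = 71.57
On Form N, PR 71.57 falls between score 21 (PR 59.8) and 26 (PR 72.7).
Interpolate: 21 + (71.57 − 59.8)/(72.7 − 59.8) × (26 − 21) = 25.6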